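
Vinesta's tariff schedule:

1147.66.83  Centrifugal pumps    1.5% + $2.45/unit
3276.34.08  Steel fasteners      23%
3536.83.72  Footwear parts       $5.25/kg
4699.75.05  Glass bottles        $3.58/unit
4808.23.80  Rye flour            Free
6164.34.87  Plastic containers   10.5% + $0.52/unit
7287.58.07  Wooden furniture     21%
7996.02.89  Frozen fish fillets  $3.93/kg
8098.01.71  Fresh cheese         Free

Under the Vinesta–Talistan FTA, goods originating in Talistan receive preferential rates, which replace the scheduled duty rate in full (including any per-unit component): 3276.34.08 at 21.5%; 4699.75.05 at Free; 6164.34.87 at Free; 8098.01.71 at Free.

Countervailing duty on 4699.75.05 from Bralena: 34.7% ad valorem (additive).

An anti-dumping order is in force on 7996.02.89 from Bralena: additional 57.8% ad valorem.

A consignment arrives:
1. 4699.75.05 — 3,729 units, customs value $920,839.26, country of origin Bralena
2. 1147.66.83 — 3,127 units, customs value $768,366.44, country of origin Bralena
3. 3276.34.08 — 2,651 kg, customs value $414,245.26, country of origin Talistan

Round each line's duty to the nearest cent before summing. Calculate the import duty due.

$441,130.42

Line 1 (4699.75.05, Bralena, 3,729 units, $920,839.26):
Base rate for 4699.75.05 is $3.58/unit.
4699.75.05 has an FTA preferential rate, but origin Bralena is not Talistan; base rate stands.
Additional duty on 4699.75.05 from Bralena: +34.7% ad valorem. Applied ad valorem rate = 34.7%.
Duty = $920,839.26 × 34.7% + 3,729 × $3.58 = $332,881.04.
Line 2 (1147.66.83, Bralena, 3,127 units, $768,366.44):
Base rate for 1147.66.83 is 1.5% + $2.45/unit.
Duty = $768,366.44 × 1.5% + 3,127 × $2.45 = $19,186.65.
Line 3 (3276.34.08, Talistan, 2,651 kg, $414,245.26):
Base rate for 3276.34.08 is 23%.
Origin Talistan qualifies under the Vinesta–Talistan agreement and 3276.34.08 is covered: preferential rate 21.5% applies instead.
Duty = $414,245.26 × 21.5% = $89,062.73.
Total = $332,881.04 + $19,186.65 + $89,062.73 = $441,130.42.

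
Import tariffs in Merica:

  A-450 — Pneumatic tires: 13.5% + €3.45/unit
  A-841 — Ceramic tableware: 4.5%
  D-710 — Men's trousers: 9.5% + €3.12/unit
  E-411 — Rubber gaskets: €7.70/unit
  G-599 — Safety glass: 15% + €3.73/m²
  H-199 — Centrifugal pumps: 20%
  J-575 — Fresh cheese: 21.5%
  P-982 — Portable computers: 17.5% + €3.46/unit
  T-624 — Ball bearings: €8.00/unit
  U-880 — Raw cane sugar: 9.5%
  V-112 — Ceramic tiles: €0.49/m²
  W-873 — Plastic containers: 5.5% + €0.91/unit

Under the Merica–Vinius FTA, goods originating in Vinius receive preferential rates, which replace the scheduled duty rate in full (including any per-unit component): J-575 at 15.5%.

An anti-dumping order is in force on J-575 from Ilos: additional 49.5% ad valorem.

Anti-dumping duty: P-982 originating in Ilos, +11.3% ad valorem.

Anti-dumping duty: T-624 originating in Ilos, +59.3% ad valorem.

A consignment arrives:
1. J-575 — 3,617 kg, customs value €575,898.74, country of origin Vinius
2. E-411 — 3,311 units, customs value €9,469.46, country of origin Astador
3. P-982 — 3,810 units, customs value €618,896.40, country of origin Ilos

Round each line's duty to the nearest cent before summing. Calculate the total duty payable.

Line 1 (J-575, Vinius, 3,617 kg, €575,898.74):
Base rate for J-575 is 21.5%.
Origin Vinius qualifies under the Merica–Vinius agreement and J-575 is covered: preferential rate 15.5% applies instead.
The additional-duty order on J-575 targets Ilos, not Vinius; it does not apply.
Duty = €575,898.74 × 15.5% = €89,264.30.
Line 2 (E-411, Astador, 3,311 units, €9,469.46):
Base rate for E-411 is €7.70/unit.
Duty = 3,311 × €7.70 = €25,494.70.
Line 3 (P-982, Ilos, 3,810 units, €618,896.40):
Base rate for P-982 is 17.5% + €3.46/unit.
Additional duty on P-982 from Ilos: +11.3%. Applied ad valorem rate: 17.5% + 11.3% = 28.8%.
Duty = €618,896.40 × 28.8% + 3,810 × €3.46 = €191,424.76.
Total = €89,264.30 + €25,494.70 + €191,424.76 = €306,183.76.

€306,183.76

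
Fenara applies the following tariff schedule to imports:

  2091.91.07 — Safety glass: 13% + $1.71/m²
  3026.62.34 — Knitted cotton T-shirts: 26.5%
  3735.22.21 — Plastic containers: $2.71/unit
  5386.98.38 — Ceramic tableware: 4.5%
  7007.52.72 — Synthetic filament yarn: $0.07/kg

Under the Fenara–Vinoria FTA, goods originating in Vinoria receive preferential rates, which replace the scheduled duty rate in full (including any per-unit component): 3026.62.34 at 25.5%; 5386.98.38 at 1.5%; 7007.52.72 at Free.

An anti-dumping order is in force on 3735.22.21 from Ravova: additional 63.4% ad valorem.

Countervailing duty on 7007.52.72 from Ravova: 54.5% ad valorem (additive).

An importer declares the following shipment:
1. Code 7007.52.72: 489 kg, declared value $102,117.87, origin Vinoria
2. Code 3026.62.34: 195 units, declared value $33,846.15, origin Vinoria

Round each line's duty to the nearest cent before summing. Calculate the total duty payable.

Line 1 (7007.52.72, Vinoria, 489 kg, $102,117.87):
Base rate for 7007.52.72 is $0.07/kg.
Origin Vinoria qualifies under the Fenara–Vinoria agreement and 7007.52.72 is covered: preferential rate Free applies instead.
The additional-duty order on 7007.52.72 targets Ravova, not Vinoria; it does not apply.
Duty = $102,117.87 × 0% = $0.00.
Line 2 (3026.62.34, Vinoria, 195 units, $33,846.15):
Base rate for 3026.62.34 is 26.5%.
Origin Vinoria qualifies under the Fenara–Vinoria agreement and 3026.62.34 is covered: preferential rate 25.5% applies instead.
Duty = $33,846.15 × 25.5% = $8,630.77.
Total = $0.00 + $8,630.77 = $8,630.77.

$8,630.77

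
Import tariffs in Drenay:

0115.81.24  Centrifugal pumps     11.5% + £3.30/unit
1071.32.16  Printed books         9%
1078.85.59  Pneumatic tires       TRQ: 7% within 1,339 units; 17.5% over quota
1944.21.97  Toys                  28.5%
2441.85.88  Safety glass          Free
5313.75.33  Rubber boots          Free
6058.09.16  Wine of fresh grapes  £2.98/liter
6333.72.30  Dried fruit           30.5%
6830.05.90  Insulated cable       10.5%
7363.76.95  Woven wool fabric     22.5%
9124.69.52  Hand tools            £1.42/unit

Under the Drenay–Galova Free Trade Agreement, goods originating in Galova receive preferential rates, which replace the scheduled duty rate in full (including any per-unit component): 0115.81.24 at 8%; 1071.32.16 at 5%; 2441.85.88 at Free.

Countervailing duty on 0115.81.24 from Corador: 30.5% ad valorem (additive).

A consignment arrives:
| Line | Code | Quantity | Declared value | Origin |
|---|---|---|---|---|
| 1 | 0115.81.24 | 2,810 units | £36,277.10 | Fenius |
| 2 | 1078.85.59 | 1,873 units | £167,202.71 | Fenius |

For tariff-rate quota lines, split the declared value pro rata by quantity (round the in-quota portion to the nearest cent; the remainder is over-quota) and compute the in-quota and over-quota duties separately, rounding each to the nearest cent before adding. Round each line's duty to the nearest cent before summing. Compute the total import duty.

£30,154.43

Line 1 (0115.81.24, Fenius, 2,810 units, £36,277.10):
Base rate for 0115.81.24 is 11.5% + £3.30/unit.
0115.81.24 has an FTA preferential rate, but origin Fenius is not Galova; base rate stands.
The additional-duty order on 0115.81.24 targets Corador, not Fenius; it does not apply.
Duty = £36,277.10 × 11.5% + 2,810 × £3.30 = £13,444.87.
Line 2 (1078.85.59, Fenius, 1,873 units, £167,202.71):
Code 1078.85.59 is under a tariff-rate quota (threshold 1,339 units). In-quota: 1,339 units at 7%; over-quota: 534 units at 17.5%.
Pro-rata value split: in-quota = £167,202.71 × 1,339/1,873 = £119,532.53; over-quota = £167,202.71 − £119,532.53 = £47,670.18.
In-quota duty = £119,532.53 × 7% = £8,367.28. Over-quota duty = £47,670.18 × 17.5% = £8,342.28.
Line duty = £8,367.28 + £8,342.28 = £16,709.56.
Total = £13,444.87 + £16,709.56 = £30,154.43.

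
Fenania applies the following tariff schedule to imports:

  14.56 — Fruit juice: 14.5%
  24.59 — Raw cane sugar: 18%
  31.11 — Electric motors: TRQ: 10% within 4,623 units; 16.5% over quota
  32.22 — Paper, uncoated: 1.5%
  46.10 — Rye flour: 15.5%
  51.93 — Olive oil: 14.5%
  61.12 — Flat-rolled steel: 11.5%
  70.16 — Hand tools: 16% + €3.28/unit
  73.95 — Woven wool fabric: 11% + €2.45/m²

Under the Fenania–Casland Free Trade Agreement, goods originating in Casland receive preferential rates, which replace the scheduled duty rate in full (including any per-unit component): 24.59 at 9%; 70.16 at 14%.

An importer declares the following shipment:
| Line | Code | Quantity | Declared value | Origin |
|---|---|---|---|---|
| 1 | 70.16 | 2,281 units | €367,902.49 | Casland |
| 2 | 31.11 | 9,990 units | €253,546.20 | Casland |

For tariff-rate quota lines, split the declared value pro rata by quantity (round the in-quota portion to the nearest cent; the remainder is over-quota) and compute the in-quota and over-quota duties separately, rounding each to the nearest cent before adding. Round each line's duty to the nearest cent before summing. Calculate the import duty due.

Line 1 (70.16, Casland, 2,281 units, €367,902.49):
Base rate for 70.16 is 16% + €3.28/unit.
Origin Casland qualifies under the Fenania–Casland agreement and 70.16 is covered: preferential rate 14% applies instead.
Duty = €367,902.49 × 14% = €51,506.35.
Line 2 (31.11, Casland, 9,990 units, €253,546.20):
Code 31.11 is under a tariff-rate quota (threshold 4,623 units). In-quota: 4,623 units at 10%; over-quota: 5,367 units at 16.5%.
Pro-rata value split: in-quota = €253,546.20 × 4,623/9,990 = €117,331.74; over-quota = €253,546.20 − €117,331.74 = €136,214.46.
In-quota duty = €117,331.74 × 10% = €11,733.17. Over-quota duty = €136,214.46 × 16.5% = €22,475.39.
Line duty = €11,733.17 + €22,475.39 = €34,208.56.
Total = €51,506.35 + €34,208.56 = €85,714.91.

€85,714.91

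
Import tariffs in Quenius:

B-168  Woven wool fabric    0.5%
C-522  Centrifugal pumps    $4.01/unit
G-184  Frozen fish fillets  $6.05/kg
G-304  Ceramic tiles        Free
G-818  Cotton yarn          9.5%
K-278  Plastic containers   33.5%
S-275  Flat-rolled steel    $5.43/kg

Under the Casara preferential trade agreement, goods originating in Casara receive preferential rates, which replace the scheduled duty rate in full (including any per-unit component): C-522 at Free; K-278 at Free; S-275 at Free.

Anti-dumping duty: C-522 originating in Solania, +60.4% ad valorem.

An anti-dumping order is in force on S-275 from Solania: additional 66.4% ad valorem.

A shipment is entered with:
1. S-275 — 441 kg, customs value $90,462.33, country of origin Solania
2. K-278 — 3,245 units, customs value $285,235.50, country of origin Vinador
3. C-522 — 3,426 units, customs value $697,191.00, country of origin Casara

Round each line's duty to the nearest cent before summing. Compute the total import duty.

$158,015.51

Line 1 (S-275, Solania, 441 kg, $90,462.33):
Base rate for S-275 is $5.43/kg.
S-275 has an FTA preferential rate, but origin Solania is not Casara; base rate stands.
Additional duty on S-275 from Solania: +66.4% ad valorem. Applied ad valorem rate = 66.4%.
Duty = $90,462.33 × 66.4% + 441 × $5.43 = $62,461.62.
Line 2 (K-278, Vinador, 3,245 units, $285,235.50):
Base rate for K-278 is 33.5%.
K-278 has an FTA preferential rate, but origin Vinador is not Casara; base rate stands.
Duty = $285,235.50 × 33.5% = $95,553.89.
Line 3 (C-522, Casara, 3,426 units, $697,191.00):
Base rate for C-522 is $4.01/unit.
Origin Casara qualifies under the Quenius–Casara agreement and C-522 is covered: preferential rate Free applies instead.
The additional-duty order on C-522 targets Solania, not Casara; it does not apply.
Duty = $697,191.00 × 0% = $0.00.
Total = $62,461.62 + $95,553.89 + $0.00 = $158,015.51.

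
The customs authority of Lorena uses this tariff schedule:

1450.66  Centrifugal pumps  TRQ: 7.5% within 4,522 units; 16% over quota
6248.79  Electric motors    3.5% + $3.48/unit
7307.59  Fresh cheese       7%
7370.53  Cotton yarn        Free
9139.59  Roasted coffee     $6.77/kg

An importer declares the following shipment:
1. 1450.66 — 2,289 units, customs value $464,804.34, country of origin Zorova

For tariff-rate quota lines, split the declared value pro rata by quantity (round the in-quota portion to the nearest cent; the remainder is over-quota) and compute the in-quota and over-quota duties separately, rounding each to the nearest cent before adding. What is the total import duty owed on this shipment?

$34,860.33

Line 1 (1450.66, Zorova, 2,289 units, $464,804.34):
Code 1450.66 is under a tariff-rate quota (threshold 4,522 units). Quantity 2,289 units is within the quota, so the in-quota rate 7.5% applies to the full value.
Duty = $464,804.34 × 7.5% = $34,860.33.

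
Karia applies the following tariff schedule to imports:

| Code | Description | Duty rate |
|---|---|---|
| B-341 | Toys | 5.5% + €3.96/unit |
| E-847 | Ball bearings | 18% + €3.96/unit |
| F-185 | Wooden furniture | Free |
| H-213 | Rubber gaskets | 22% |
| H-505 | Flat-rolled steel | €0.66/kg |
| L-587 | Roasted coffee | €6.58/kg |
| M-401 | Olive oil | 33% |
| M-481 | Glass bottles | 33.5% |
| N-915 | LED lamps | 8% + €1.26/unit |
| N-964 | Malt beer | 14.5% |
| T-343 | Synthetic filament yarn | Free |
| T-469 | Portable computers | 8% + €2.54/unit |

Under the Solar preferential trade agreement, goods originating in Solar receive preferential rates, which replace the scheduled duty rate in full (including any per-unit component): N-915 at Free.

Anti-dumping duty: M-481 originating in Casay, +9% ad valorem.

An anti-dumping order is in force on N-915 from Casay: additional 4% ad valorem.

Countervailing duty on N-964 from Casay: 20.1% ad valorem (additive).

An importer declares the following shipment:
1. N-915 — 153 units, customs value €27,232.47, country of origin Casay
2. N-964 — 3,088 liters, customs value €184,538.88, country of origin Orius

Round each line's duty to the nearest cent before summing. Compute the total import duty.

€30,218.82

Line 1 (N-915, Casay, 153 units, €27,232.47):
Base rate for N-915 is 8% + €1.26/unit.
N-915 has an FTA preferential rate, but origin Casay is not Solar; base rate stands.
Additional duty on N-915 from Casay: +4%. Applied ad valorem rate: 8% + 4% = 12%.
Duty = €27,232.47 × 12% + 153 × €1.26 = €3,460.68.
Line 2 (N-964, Orius, 3,088 liters, €184,538.88):
Base rate for N-964 is 14.5%.
The additional-duty order on N-964 targets Casay, not Orius; it does not apply.
Duty = €184,538.88 × 14.5% = €26,758.14.
Total = €3,460.68 + €26,758.14 = €30,218.82.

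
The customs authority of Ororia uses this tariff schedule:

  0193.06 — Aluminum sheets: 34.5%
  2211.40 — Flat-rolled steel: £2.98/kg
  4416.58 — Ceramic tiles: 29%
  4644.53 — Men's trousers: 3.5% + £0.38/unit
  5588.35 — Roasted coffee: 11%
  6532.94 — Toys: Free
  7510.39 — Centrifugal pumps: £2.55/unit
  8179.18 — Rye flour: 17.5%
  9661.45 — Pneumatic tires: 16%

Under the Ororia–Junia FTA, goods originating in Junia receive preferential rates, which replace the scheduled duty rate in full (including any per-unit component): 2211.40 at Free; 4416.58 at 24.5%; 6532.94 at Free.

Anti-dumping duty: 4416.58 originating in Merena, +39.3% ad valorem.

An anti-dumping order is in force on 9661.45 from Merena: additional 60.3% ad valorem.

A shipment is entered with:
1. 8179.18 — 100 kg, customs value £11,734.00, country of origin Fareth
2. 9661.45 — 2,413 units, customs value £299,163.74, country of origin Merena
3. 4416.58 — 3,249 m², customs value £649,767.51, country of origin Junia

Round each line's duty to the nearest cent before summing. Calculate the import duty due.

Line 1 (8179.18, Fareth, 100 kg, £11,734.00):
Base rate for 8179.18 is 17.5%.
Duty = £11,734.00 × 17.5% = £2,053.45.
Line 2 (9661.45, Merena, 2,413 units, £299,163.74):
Base rate for 9661.45 is 16%.
Additional duty on 9661.45 from Merena: +60.3%. Applied ad valorem rate: 16% + 60.3% = 76.3%.
Duty = £299,163.74 × 76.3% = £228,261.93.
Line 3 (4416.58, Junia, 3,249 m², £649,767.51):
Base rate for 4416.58 is 29%.
Origin Junia qualifies under the Ororia–Junia agreement and 4416.58 is covered: preferential rate 24.5% applies instead.
The additional-duty order on 4416.58 targets Merena, not Junia; it does not apply.
Duty = £649,767.51 × 24.5% = £159,193.04.
Total = £2,053.45 + £228,261.93 + £159,193.04 = £389,508.42.

£389,508.42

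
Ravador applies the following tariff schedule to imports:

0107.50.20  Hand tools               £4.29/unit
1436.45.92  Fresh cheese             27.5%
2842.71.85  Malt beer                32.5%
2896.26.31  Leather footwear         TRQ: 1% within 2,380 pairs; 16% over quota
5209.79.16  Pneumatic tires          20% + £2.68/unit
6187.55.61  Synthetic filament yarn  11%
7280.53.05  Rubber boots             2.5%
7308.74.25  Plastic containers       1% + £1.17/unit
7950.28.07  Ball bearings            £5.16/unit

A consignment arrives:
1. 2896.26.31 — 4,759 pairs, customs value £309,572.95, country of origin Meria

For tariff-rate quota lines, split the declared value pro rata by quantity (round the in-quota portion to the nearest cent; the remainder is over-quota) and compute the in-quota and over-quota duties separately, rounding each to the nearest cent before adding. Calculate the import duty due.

£26,308.82

Line 1 (2896.26.31, Meria, 4,759 pairs, £309,572.95):
Code 2896.26.31 is under a tariff-rate quota (threshold 2,380 pairs). In-quota: 2,380 pairs at 1%; over-quota: 2,379 pairs at 16%.
Pro-rata value split: in-quota = £309,572.95 × 2,380/4,759 = £154,819.00; over-quota = £309,572.95 − £154,819.00 = £154,753.95.
In-quota duty = £154,819.00 × 1% = £1,548.19. Over-quota duty = £154,753.95 × 16% = £24,760.63.
Line duty = £1,548.19 + £24,760.63 = £26,308.82.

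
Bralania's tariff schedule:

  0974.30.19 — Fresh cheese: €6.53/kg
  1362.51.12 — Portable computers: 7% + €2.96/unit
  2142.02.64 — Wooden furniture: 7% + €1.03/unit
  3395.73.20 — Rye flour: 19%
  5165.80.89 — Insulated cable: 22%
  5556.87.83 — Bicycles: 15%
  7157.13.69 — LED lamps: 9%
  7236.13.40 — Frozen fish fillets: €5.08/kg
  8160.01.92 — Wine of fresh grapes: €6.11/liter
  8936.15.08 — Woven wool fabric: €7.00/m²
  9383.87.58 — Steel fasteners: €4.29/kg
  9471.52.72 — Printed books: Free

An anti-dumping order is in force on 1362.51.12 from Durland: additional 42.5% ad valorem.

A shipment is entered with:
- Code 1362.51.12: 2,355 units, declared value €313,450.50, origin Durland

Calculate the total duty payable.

Line 1 (1362.51.12, Durland, 2,355 units, €313,450.50):
Base rate for 1362.51.12 is 7% + €2.96/unit.
Additional duty on 1362.51.12 from Durland: +42.5%. Applied ad valorem rate: 7% + 42.5% = 49.5%.
Duty = €313,450.50 × 49.5% + 2,355 × €2.96 = €162,128.80.

€162,128.80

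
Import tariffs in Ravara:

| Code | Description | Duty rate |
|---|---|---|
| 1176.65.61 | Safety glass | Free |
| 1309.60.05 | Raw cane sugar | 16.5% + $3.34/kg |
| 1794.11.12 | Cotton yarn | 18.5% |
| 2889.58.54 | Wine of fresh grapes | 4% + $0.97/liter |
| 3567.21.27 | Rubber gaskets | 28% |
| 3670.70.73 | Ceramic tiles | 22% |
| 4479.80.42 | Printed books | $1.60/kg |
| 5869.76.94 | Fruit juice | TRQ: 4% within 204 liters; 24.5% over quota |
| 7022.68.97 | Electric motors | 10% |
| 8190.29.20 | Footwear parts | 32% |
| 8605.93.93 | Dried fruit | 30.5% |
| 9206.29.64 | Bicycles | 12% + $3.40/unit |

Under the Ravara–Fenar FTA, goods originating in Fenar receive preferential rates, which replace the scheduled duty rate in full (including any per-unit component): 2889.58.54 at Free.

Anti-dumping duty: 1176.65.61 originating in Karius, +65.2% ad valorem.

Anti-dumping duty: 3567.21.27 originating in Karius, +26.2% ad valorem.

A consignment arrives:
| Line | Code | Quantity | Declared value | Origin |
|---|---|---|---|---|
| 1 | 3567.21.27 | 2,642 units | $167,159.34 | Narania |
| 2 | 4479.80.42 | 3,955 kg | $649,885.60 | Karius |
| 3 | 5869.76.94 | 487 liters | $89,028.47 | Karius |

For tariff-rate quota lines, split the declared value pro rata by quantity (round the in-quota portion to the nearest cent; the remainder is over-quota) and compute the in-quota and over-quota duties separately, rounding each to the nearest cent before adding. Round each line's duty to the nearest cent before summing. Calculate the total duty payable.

Line 1 (3567.21.27, Narania, 2,642 units, $167,159.34):
Base rate for 3567.21.27 is 28%.
The additional-duty order on 3567.21.27 targets Karius, not Narania; it does not apply.
Duty = $167,159.34 × 28% = $46,804.62.
Line 2 (4479.80.42, Karius, 3,955 kg, $649,885.60):
Base rate for 4479.80.42 is $1.60/kg.
Duty = 3,955 × $1.60 = $6,328.00.
Line 3 (5869.76.94, Karius, 487 liters, $89,028.47):
Code 5869.76.94 is under a tariff-rate quota (threshold 204 liters). In-quota: 204 liters at 4%; over-quota: 283 liters at 24.5%.
Pro-rata value split: in-quota = $89,028.47 × 204/487 = $37,293.24; over-quota = $89,028.47 − $37,293.24 = $51,735.23.
In-quota duty = $37,293.24 × 4% = $1,491.73. Over-quota duty = $51,735.23 × 24.5% = $12,675.13.
Line duty = $1,491.73 + $12,675.13 = $14,166.86.
Total = $46,804.62 + $6,328.00 + $14,166.86 = $67,299.48.

$67,299.48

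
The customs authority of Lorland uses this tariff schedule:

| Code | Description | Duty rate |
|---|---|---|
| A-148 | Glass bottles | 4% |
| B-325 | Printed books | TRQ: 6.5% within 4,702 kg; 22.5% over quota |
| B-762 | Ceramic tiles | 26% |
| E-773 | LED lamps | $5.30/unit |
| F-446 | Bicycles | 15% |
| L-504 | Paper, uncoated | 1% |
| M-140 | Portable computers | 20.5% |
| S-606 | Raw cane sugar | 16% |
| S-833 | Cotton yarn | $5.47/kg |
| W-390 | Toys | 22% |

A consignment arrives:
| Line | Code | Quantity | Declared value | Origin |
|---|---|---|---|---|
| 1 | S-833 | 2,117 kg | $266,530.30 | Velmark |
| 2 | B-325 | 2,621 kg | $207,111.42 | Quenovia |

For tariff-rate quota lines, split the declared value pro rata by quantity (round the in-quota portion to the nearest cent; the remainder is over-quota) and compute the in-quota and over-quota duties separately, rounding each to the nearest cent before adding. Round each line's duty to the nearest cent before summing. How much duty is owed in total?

Line 1 (S-833, Velmark, 2,117 kg, $266,530.30):
Base rate for S-833 is $5.47/kg.
Duty = 2,117 × $5.47 = $11,579.99.
Line 2 (B-325, Quenovia, 2,621 kg, $207,111.42):
Code B-325 is under a tariff-rate quota (threshold 4,702 kg). Quantity 2,621 kg is within the quota, so the in-quota rate 6.5% applies to the full value.
Duty = $207,111.42 × 6.5% = $13,462.24.
Total = $11,579.99 + $13,462.24 = $25,042.23.

$25,042.23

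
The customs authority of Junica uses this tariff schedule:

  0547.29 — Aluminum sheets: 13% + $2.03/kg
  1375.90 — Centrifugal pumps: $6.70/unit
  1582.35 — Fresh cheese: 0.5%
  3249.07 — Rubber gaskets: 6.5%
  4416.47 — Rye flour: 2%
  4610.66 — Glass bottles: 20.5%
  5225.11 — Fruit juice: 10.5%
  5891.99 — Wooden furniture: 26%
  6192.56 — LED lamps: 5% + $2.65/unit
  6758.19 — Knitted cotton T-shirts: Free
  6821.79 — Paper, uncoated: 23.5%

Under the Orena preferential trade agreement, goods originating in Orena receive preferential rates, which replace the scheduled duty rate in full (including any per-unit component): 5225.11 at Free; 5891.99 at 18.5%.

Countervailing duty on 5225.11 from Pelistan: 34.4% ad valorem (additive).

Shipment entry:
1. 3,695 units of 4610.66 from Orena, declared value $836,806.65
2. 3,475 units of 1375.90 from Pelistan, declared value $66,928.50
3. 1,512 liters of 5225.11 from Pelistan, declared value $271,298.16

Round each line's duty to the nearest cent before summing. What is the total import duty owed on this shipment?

$316,640.73

Line 1 (4610.66, Orena, 3,695 units, $836,806.65):
Base rate for 4610.66 is 20.5%.
Origin Orena is the FTA partner but 4610.66 is not on the preference list; base rate stands.
Duty = $836,806.65 × 20.5% = $171,545.36.
Line 2 (1375.90, Pelistan, 3,475 units, $66,928.50):
Base rate for 1375.90 is $6.70/unit.
Duty = 3,475 × $6.70 = $23,282.50.
Line 3 (5225.11, Pelistan, 1,512 liters, $271,298.16):
Base rate for 5225.11 is 10.5%.
5225.11 has an FTA preferential rate, but origin Pelistan is not Orena; base rate stands.
Additional duty on 5225.11 from Pelistan: +34.4%. Applied ad valorem rate: 10.5% + 34.4% = 44.9%.
Duty = $271,298.16 × 44.9% = $121,812.87.
Total = $171,545.36 + $23,282.50 + $121,812.87 = $316,640.73.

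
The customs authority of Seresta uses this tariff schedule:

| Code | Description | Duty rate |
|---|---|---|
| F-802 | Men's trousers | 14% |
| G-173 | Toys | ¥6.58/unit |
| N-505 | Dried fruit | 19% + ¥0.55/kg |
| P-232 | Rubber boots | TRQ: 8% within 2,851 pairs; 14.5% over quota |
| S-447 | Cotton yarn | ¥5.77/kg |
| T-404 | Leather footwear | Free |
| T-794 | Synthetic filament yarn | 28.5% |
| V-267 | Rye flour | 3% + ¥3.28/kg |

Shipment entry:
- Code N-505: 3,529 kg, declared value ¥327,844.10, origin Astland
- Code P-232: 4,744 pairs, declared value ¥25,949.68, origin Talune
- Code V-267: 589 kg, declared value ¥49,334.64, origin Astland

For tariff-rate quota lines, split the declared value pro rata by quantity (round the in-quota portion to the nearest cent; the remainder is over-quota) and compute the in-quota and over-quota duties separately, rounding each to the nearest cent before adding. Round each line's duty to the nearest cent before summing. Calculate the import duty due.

Line 1 (N-505, Astland, 3,529 kg, ¥327,844.10):
Base rate for N-505 is 19% + ¥0.55/kg.
Duty = ¥327,844.10 × 19% + 3,529 × ¥0.55 = ¥64,231.33.
Line 2 (P-232, Talune, 4,744 pairs, ¥25,949.68):
Code P-232 is under a tariff-rate quota (threshold 2,851 pairs). In-quota: 2,851 pairs at 8%; over-quota: 1,893 pairs at 14.5%.
Pro-rata value split: in-quota = ¥25,949.68 × 2,851/4,744 = ¥15,594.97; over-quota = ¥25,949.68 − ¥15,594.97 = ¥10,354.71.
In-quota duty = ¥15,594.97 × 8% = ¥1,247.60. Over-quota duty = ¥10,354.71 × 14.5% = ¥1,501.43.
Line duty = ¥1,247.60 + ¥1,501.43 = ¥2,749.03.
Line 3 (V-267, Astland, 589 kg, ¥49,334.64):
Base rate for V-267 is 3% + ¥3.28/kg.
Duty = ¥49,334.64 × 3% + 589 × ¥3.28 = ¥3,411.96.
Total = ¥64,231.33 + ¥2,749.03 + ¥3,411.96 = ¥70,392.32.

¥70,392.32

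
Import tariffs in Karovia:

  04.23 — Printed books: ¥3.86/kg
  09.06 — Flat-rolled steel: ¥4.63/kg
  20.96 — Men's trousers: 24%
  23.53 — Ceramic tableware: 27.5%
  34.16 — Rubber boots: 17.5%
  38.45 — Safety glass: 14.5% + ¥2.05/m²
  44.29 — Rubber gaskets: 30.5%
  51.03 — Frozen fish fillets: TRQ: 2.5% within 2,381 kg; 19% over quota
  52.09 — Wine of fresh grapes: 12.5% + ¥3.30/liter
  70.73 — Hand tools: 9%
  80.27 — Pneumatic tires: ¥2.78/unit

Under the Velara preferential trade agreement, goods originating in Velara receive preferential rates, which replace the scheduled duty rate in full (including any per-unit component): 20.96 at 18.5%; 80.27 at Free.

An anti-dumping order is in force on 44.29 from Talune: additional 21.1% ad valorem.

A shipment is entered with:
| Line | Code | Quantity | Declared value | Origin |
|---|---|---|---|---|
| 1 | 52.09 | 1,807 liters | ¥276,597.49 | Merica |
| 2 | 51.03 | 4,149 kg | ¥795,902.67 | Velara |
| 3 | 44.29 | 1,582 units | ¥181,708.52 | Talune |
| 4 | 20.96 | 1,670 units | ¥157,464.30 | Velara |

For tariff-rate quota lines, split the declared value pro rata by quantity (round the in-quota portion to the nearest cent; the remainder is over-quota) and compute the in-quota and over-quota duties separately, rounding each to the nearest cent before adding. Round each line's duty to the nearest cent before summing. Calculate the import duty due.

¥239,288.50

Line 1 (52.09, Merica, 1,807 liters, ¥276,597.49):
Base rate for 52.09 is 12.5% + ¥3.30/liter.
Duty = ¥276,597.49 × 12.5% + 1,807 × ¥3.30 = ¥40,537.79.
Line 2 (51.03, Velara, 4,149 kg, ¥795,902.67):
Code 51.03 is under a tariff-rate quota (threshold 2,381 kg). In-quota: 2,381 kg at 2.5%; over-quota: 1,768 kg at 19%.
Pro-rata value split: in-quota = ¥795,902.67 × 2,381/4,149 = ¥456,747.23; over-quota = ¥795,902.67 − ¥456,747.23 = ¥339,155.44.
In-quota duty = ¥456,747.23 × 2.5% = ¥11,418.68. Over-quota duty = ¥339,155.44 × 19% = ¥64,439.53.
Line duty = ¥11,418.68 + ¥64,439.53 = ¥75,858.21.
Line 3 (44.29, Talune, 1,582 units, ¥181,708.52):
Base rate for 44.29 is 30.5%.
Additional duty on 44.29 from Talune: +21.1%. Applied ad valorem rate: 30.5% + 21.1% = 51.6%.
Duty = ¥181,708.52 × 51.6% = ¥93,761.60.
Line 4 (20.96, Velara, 1,670 units, ¥157,464.30):
Base rate for 20.96 is 24%.
Origin Velara qualifies under the Karovia–Velara agreement and 20.96 is covered: preferential rate 18.5% applies instead.
Duty = ¥157,464.30 × 18.5% = ¥29,130.90.
Total = ¥40,537.79 + ¥75,858.21 + ¥93,761.60 + ¥29,130.90 = ¥239,288.50.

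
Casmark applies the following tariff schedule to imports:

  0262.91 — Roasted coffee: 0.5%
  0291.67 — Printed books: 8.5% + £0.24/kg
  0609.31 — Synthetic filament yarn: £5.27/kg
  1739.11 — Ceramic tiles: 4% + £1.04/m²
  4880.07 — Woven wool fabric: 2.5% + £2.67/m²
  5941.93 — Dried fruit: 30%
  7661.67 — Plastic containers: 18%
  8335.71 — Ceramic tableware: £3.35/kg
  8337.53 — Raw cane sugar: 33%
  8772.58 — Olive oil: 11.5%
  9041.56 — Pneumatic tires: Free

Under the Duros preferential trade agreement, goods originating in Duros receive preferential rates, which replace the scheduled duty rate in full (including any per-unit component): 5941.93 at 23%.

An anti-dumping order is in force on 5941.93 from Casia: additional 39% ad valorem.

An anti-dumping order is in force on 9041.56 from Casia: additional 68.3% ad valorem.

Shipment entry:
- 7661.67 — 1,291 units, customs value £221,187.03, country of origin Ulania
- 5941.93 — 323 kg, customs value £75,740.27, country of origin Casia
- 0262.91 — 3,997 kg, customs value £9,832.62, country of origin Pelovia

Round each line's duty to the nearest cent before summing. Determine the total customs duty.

£92,123.62

Line 1 (7661.67, Ulania, 1,291 units, £221,187.03):
Base rate for 7661.67 is 18%.
Duty = £221,187.03 × 18% = £39,813.67.
Line 2 (5941.93, Casia, 323 kg, £75,740.27):
Base rate for 5941.93 is 30%.
5941.93 has an FTA preferential rate, but origin Casia is not Duros; base rate stands.
Additional duty on 5941.93 from Casia: +39%. Applied ad valorem rate: 30% + 39% = 69%.
Duty = £75,740.27 × 69% = £52,260.79.
Line 3 (0262.91, Pelovia, 3,997 kg, £9,832.62):
Base rate for 0262.91 is 0.5%.
Duty = £9,832.62 × 0.5% = £49.16.
Total = £39,813.67 + £52,260.79 + £49.16 = £92,123.62.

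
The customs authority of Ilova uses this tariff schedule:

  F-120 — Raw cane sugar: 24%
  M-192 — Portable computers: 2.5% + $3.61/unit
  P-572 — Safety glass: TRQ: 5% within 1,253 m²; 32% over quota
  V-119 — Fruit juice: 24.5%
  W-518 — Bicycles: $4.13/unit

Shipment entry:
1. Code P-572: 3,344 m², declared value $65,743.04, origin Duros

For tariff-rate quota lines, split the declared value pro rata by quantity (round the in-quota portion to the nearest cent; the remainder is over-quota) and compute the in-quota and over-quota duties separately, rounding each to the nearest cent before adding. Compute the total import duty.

Line 1 (P-572, Duros, 3,344 m², $65,743.04):
Code P-572 is under a tariff-rate quota (threshold 1,253 m²). In-quota: 1,253 m² at 5%; over-quota: 2,091 m² at 32%.
Pro-rata value split: in-quota = $65,743.04 × 1,253/3,344 = $24,633.98; over-quota = $65,743.04 − $24,633.98 = $41,109.06.
In-quota duty = $24,633.98 × 5% = $1,231.70. Over-quota duty = $41,109.06 × 32% = $13,154.90.
Line duty = $1,231.70 + $13,154.90 = $14,386.60.

$14,386.60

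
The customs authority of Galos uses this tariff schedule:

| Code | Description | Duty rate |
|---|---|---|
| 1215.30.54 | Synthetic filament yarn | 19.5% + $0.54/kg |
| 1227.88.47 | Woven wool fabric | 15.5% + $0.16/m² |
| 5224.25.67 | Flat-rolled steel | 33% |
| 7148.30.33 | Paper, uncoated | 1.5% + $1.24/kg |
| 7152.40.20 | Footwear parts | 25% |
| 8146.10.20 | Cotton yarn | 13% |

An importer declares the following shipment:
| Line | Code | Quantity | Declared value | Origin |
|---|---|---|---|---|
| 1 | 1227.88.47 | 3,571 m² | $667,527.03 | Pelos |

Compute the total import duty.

$104,038.05

Line 1 (1227.88.47, Pelos, 3,571 m², $667,527.03):
Base rate for 1227.88.47 is 15.5% + $0.16/m².
Duty = $667,527.03 × 15.5% + 3,571 × $0.16 = $104,038.05.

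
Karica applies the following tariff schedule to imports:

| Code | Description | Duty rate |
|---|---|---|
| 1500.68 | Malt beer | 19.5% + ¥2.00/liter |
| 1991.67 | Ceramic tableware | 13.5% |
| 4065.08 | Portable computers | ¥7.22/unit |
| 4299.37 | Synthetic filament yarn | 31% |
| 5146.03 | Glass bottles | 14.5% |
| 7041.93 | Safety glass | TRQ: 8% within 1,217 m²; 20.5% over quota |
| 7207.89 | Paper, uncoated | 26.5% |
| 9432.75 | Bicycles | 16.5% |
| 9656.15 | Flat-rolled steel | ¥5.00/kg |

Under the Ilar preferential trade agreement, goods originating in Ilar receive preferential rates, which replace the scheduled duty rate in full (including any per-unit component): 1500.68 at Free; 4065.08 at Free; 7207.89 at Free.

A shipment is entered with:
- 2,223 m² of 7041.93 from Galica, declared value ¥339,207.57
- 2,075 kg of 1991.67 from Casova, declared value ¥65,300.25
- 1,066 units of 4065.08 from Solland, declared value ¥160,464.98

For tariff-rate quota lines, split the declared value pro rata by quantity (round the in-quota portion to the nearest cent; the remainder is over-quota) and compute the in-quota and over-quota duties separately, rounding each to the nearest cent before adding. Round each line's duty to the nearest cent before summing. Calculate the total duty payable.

Line 1 (7041.93, Galica, 2,223 m², ¥339,207.57):
Code 7041.93 is under a tariff-rate quota (threshold 1,217 m²). In-quota: 1,217 m² at 8%; over-quota: 1,006 m² at 20.5%.
Pro-rata value split: in-quota = ¥339,207.57 × 1,217/2,223 = ¥185,702.03; over-quota = ¥339,207.57 − ¥185,702.03 = ¥153,505.54.
In-quota duty = ¥185,702.03 × 8% = ¥14,856.16. Over-quota duty = ¥153,505.54 × 20.5% = ¥31,468.64.
Line duty = ¥14,856.16 + ¥31,468.64 = ¥46,324.80.
Line 2 (1991.67, Casova, 2,075 kg, ¥65,300.25):
Base rate for 1991.67 is 13.5%.
Duty = ¥65,300.25 × 13.5% = ¥8,815.53.
Line 3 (4065.08, Solland, 1,066 units, ¥160,464.98):
Base rate for 4065.08 is ¥7.22/unit.
4065.08 has an FTA preferential rate, but origin Solland is not Ilar; base rate stands.
Duty = 1,066 × ¥7.22 = ¥7,696.52.
Total = ¥46,324.80 + ¥8,815.53 + ¥7,696.52 = ¥62,836.85.

¥62,836.85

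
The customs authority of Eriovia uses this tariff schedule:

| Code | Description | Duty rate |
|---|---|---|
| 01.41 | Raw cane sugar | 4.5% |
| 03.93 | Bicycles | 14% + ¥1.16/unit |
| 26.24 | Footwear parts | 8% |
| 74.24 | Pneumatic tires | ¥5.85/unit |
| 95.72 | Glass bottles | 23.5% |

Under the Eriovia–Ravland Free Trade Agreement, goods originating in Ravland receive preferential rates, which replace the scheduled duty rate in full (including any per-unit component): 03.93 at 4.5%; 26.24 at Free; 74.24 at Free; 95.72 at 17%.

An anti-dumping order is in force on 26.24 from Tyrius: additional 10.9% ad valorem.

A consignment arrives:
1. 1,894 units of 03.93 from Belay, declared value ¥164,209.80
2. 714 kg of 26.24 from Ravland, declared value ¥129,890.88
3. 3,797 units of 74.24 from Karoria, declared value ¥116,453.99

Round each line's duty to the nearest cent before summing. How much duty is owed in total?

Line 1 (03.93, Belay, 1,894 units, ¥164,209.80):
Base rate for 03.93 is 14% + ¥1.16/unit.
03.93 has an FTA preferential rate, but origin Belay is not Ravland; base rate stands.
Duty = ¥164,209.80 × 14% + 1,894 × ¥1.16 = ¥25,186.41.
Line 2 (26.24, Ravland, 714 kg, ¥129,890.88):
Base rate for 26.24 is 8%.
Origin Ravland qualifies under the Eriovia–Ravland agreement and 26.24 is covered: preferential rate Free applies instead.
The additional-duty order on 26.24 targets Tyrius, not Ravland; it does not apply.
Duty = ¥129,890.88 × 0% = ¥0.00.
Line 3 (74.24, Karoria, 3,797 units, ¥116,453.99):
Base rate for 74.24 is ¥5.85/unit.
74.24 has an FTA preferential rate, but origin Karoria is not Ravland; base rate stands.
Duty = 3,797 × ¥5.85 = ¥22,212.45.
Total = ¥25,186.41 + ¥0.00 + ¥22,212.45 = ¥47,398.86.

¥47,398.86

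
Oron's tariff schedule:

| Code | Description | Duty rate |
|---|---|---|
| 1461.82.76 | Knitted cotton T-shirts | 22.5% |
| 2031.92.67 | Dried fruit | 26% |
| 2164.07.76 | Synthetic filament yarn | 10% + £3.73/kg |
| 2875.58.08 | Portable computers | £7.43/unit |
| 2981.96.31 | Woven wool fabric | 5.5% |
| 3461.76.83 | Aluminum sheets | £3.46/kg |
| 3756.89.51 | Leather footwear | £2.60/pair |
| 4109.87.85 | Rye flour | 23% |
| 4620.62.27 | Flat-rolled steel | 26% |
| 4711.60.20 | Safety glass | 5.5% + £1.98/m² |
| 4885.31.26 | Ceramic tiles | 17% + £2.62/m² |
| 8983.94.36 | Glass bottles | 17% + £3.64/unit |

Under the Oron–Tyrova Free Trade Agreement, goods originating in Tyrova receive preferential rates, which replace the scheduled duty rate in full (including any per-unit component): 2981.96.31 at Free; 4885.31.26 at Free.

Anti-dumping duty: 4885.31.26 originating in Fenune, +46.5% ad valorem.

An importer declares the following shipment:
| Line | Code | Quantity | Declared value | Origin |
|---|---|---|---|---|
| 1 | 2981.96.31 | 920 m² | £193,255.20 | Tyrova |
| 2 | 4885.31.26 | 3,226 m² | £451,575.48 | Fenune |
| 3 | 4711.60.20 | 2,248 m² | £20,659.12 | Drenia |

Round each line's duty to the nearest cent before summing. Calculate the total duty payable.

Line 1 (2981.96.31, Tyrova, 920 m², £193,255.20):
Base rate for 2981.96.31 is 5.5%.
Origin Tyrova qualifies under the Oron–Tyrova agreement and 2981.96.31 is covered: preferential rate Free applies instead.
Duty = £193,255.20 × 0% = £0.00.
Line 2 (4885.31.26, Fenune, 3,226 m², £451,575.48):
Base rate for 4885.31.26 is 17% + £2.62/m².
4885.31.26 has an FTA preferential rate, but origin Fenune is not Tyrova; base rate stands.
Additional duty on 4885.31.26 from Fenune: +46.5%. Applied ad valorem rate: 17% + 46.5% = 63.5%.
Duty = £451,575.48 × 63.5% + 3,226 × £2.62 = £295,202.55.
Line 3 (4711.60.20, Drenia, 2,248 m², £20,659.12):
Base rate for 4711.60.20 is 5.5% + £1.98/m².
Duty = £20,659.12 × 5.5% + 2,248 × £1.98 = £5,587.29.
Total = £0.00 + £295,202.55 + £5,587.29 = £300,789.84.

£300,789.84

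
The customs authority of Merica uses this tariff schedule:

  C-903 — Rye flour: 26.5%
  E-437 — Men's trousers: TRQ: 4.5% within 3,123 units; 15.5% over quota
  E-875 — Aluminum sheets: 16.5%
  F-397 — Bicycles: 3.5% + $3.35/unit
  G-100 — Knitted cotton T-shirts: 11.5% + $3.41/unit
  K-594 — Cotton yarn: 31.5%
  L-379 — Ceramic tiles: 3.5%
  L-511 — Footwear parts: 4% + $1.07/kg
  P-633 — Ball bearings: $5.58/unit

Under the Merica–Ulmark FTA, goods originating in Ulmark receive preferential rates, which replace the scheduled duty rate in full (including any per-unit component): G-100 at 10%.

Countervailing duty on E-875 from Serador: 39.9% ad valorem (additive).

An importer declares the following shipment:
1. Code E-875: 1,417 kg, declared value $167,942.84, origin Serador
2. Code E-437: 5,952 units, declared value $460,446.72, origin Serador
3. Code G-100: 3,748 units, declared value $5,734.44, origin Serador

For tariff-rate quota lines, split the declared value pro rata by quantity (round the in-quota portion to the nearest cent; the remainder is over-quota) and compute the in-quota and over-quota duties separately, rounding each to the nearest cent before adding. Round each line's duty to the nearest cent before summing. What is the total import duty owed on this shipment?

Line 1 (E-875, Serador, 1,417 kg, $167,942.84):
Base rate for E-875 is 16.5%.
Additional duty on E-875 from Serador: +39.9%. Applied ad valorem rate: 16.5% + 39.9% = 56.4%.
Duty = $167,942.84 × 56.4% = $94,719.76.
Line 2 (E-437, Serador, 5,952 units, $460,446.72):
Code E-437 is under a tariff-rate quota (threshold 3,123 units). In-quota: 3,123 units at 4.5%; over-quota: 2,829 units at 15.5%.
Pro-rata value split: in-quota = $460,446.72 × 3,123/5,952 = $241,595.28; over-quota = $460,446.72 − $241,595.28 = $218,851.44.
In-quota duty = $241,595.28 × 4.5% = $10,871.79. Over-quota duty = $218,851.44 × 15.5% = $33,921.97.
Line duty = $10,871.79 + $33,921.97 = $44,793.76.
Line 3 (G-100, Serador, 3,748 units, $5,734.44):
Base rate for G-100 is 11.5% + $3.41/unit.
G-100 has an FTA preferential rate, but origin Serador is not Ulmark; base rate stands.
Duty = $5,734.44 × 11.5% + 3,748 × $3.41 = $13,440.14.
Total = $94,719.76 + $44,793.76 + $13,440.14 = $152,953.66.

$152,953.66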